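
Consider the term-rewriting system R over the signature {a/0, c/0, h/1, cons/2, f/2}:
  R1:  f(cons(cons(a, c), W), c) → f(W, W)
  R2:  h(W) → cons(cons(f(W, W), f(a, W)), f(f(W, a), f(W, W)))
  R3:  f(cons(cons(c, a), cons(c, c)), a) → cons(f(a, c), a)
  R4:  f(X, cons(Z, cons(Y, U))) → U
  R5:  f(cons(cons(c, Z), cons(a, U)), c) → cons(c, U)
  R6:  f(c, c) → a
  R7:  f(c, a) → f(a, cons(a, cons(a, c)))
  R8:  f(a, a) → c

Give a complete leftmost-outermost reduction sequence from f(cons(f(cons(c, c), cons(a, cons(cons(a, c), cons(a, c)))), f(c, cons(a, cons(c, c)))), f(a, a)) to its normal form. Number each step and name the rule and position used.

a

1. f(cons(f(cons(c, c), cons(a, cons(cons(a, c), cons(a, c)))), f(c, cons(a, cons(c, c)))), f(a, a))  →  f(cons(cons(a, c), f(c, cons(a, cons(c, c)))), f(a, a))   [R4 at 1.1]
2. f(cons(cons(a, c), f(c, cons(a, cons(c, c)))), f(a, a))  →  f(cons(cons(a, c), c), f(a, a))   [R4 at 1.2]
3. f(cons(cons(a, c), c), f(a, a))  →  f(cons(cons(a, c), c), c)   [R8 at 2]
4. f(cons(cons(a, c), c), c)  →  f(c, c)   [R1 at ε]
5. f(c, c)  →  a   [R6 at ε]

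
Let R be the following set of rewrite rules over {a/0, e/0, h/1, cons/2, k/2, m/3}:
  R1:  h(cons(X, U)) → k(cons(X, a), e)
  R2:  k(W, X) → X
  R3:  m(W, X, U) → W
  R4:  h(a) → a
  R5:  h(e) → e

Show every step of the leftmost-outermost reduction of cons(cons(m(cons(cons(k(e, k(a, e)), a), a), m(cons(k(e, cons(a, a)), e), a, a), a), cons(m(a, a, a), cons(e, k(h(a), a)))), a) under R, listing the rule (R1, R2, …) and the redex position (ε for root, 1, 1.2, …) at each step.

1. cons(cons(m(cons(cons(k(e, k(a, e)), a), a), m(cons(k(e, cons(a, a)), e), a, a), a), cons(m(a, a, a), cons(e, k(h(a), a)))), a)  →  cons(cons(cons(cons(k(e, k(a, e)), a), a), cons(m(a, a, a), cons(e, k(h(a), a)))), a)   [R3 at 1.1]
2. cons(cons(cons(cons(k(e, k(a, e)), a), a), cons(m(a, a, a), cons(e, k(h(a), a)))), a)  →  cons(cons(cons(cons(k(a, e), a), a), cons(m(a, a, a), cons(e, k(h(a), a)))), a)   [R2 at 1.1.1.1]
3. cons(cons(cons(cons(k(a, e), a), a), cons(m(a, a, a), cons(e, k(h(a), a)))), a)  →  cons(cons(cons(cons(e, a), a), cons(m(a, a, a), cons(e, k(h(a), a)))), a)   [R2 at 1.1.1.1]
4. cons(cons(cons(cons(e, a), a), cons(m(a, a, a), cons(e, k(h(a), a)))), a)  →  cons(cons(cons(cons(e, a), a), cons(a, cons(e, k(h(a), a)))), a)   [R3 at 1.2.1]
5. cons(cons(cons(cons(e, a), a), cons(a, cons(e, k(h(a), a)))), a)  →  cons(cons(cons(cons(e, a), a), cons(a, cons(e, a))), a)   [R2 at 1.2.2.2]

cons(cons(cons(cons(e, a), a), cons(a, cons(e, a))), a)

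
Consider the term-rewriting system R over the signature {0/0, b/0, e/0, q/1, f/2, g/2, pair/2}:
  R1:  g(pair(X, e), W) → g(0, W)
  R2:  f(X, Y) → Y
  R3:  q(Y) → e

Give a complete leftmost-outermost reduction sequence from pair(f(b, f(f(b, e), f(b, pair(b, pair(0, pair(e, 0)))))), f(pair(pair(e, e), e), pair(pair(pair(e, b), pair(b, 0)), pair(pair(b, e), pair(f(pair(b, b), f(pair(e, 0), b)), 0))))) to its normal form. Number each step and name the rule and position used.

1. pair(f(b, f(f(b, e), f(b, pair(b, pair(0, pair(e, 0)))))), f(pair(pair(e, e), e), pair(pair(pair(e, b), pair(b, 0)), pair(pair(b, e), pair(f(pair(b, b), f(pair(e, 0), b)), 0)))))  →  pair(f(f(b, e), f(b, pair(b, pair(0, pair(e, 0))))), f(pair(pair(e, e), e), pair(pair(pair(e, b), pair(b, 0)), pair(pair(b, e), pair(f(pair(b, b), f(pair(e, 0), b)), 0)))))   [R2 at 1]
2. pair(f(f(b, e), f(b, pair(b, pair(0, pair(e, 0))))), f(pair(pair(e, e), e), pair(pair(pair(e, b), pair(b, 0)), pair(pair(b, e), pair(f(pair(b, b), f(pair(e, 0), b)), 0)))))  →  pair(f(b, pair(b, pair(0, pair(e, 0)))), f(pair(pair(e, e), e), pair(pair(pair(e, b), pair(b, 0)), pair(pair(b, e), pair(f(pair(b, b), f(pair(e, 0), b)), 0)))))   [R2 at 1]
3. pair(f(b, pair(b, pair(0, pair(e, 0)))), f(pair(pair(e, e), e), pair(pair(pair(e, b), pair(b, 0)), pair(pair(b, e), pair(f(pair(b, b), f(pair(e, 0), b)), 0)))))  →  pair(pair(b, pair(0, pair(e, 0))), f(pair(pair(e, e), e), pair(pair(pair(e, b), pair(b, 0)), pair(pair(b, e), pair(f(pair(b, b), f(pair(e, 0), b)), 0)))))   [R2 at 1]
4. pair(pair(b, pair(0, pair(e, 0))), f(pair(pair(e, e), e), pair(pair(pair(e, b), pair(b, 0)), pair(pair(b, e), pair(f(pair(b, b), f(pair(e, 0), b)), 0)))))  →  pair(pair(b, pair(0, pair(e, 0))), pair(pair(pair(e, b), pair(b, 0)), pair(pair(b, e), pair(f(pair(b, b), f(pair(e, 0), b)), 0))))   [R2 at 2]
5. pair(pair(b, pair(0, pair(e, 0))), pair(pair(pair(e, b), pair(b, 0)), pair(pair(b, e), pair(f(pair(b, b), f(pair(e, 0), b)), 0))))  →  pair(pair(b, pair(0, pair(e, 0))), pair(pair(pair(e, b), pair(b, 0)), pair(pair(b, e), pair(f(pair(e, 0), b), 0))))   [R2 at 2.2.2.1]
6. pair(pair(b, pair(0, pair(e, 0))), pair(pair(pair(e, b), pair(b, 0)), pair(pair(b, e), pair(f(pair(e, 0), b), 0))))  →  pair(pair(b, pair(0, pair(e, 0))), pair(pair(pair(e, b), pair(b, 0)), pair(pair(b, e), pair(b, 0))))   [R2 at 2.2.2.1]

pair(pair(b, pair(0, pair(e, 0))), pair(pair(pair(e, b), pair(b, 0)), pair(pair(b, e), pair(b, 0))))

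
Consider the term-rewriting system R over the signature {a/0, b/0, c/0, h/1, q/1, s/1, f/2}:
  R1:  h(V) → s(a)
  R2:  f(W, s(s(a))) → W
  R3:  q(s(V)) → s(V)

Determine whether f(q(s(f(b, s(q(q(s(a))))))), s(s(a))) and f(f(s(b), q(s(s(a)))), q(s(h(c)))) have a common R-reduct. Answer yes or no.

yes — NF(t₁) = s(b), NF(t₂) = s(b)

Reduce t₁ = f(q(s(f(b, s(q(q(s(a))))))), s(s(a))):
1. f(q(s(f(b, s(q(q(s(a))))))), s(s(a)))  →  q(s(f(b, s(q(q(s(a)))))))   [R2 at ε]
2. q(s(f(b, s(q(q(s(a)))))))  →  s(f(b, s(q(q(s(a))))))   [R3 at ε]
3. s(f(b, s(q(q(s(a))))))  →  s(f(b, s(q(s(a)))))   [R3 at 1.2.1.1]
4. s(f(b, s(q(s(a)))))  →  s(f(b, s(s(a))))   [R3 at 1.2.1]
5. s(f(b, s(s(a))))  →  s(b)   [R2 at 1]

Reduce t₂ = f(f(s(b), q(s(s(a)))), q(s(h(c)))):
1. f(f(s(b), q(s(s(a)))), q(s(h(c))))  →  f(f(s(b), s(s(a))), q(s(h(c))))   [R3 at 1.2]
2. f(f(s(b), s(s(a))), q(s(h(c))))  →  f(s(b), q(s(h(c))))   [R2 at 1]
3. f(s(b), q(s(h(c))))  →  f(s(b), s(h(c)))   [R3 at 2]
4. f(s(b), s(h(c)))  →  f(s(b), s(s(a)))   [R1 at 2.1]
5. f(s(b), s(s(a)))  →  s(b)   [R2 at ε]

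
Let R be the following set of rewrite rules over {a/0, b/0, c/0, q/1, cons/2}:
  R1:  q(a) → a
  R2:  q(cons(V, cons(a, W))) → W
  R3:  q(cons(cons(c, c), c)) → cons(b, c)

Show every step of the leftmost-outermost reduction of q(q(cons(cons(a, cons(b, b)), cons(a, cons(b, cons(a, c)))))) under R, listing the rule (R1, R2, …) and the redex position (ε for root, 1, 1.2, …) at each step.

c

1. q(q(cons(cons(a, cons(b, b)), cons(a, cons(b, cons(a, c))))))  →  q(cons(b, cons(a, c)))   [R2 at 1]
2. q(cons(b, cons(a, c)))  →  c   [R2 at ε]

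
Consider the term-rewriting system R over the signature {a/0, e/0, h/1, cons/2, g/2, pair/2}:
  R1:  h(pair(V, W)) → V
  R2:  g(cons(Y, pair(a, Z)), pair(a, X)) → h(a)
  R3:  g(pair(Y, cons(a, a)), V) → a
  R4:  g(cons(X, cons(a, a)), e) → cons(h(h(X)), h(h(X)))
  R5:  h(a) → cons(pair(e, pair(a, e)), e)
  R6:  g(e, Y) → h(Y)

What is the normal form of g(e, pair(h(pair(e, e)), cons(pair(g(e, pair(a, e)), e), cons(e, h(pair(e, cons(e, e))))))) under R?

e

1. g(e, pair(h(pair(e, e)), cons(pair(g(e, pair(a, e)), e), cons(e, h(pair(e, cons(e, e)))))))  →  h(pair(h(pair(e, e)), cons(pair(g(e, pair(a, e)), e), cons(e, h(pair(e, cons(e, e)))))))   [R6 at ε]
2. h(pair(h(pair(e, e)), cons(pair(g(e, pair(a, e)), e), cons(e, h(pair(e, cons(e, e)))))))  →  h(pair(e, e))   [R1 at ε]
3. h(pair(e, e))  →  e   [R1 at ε]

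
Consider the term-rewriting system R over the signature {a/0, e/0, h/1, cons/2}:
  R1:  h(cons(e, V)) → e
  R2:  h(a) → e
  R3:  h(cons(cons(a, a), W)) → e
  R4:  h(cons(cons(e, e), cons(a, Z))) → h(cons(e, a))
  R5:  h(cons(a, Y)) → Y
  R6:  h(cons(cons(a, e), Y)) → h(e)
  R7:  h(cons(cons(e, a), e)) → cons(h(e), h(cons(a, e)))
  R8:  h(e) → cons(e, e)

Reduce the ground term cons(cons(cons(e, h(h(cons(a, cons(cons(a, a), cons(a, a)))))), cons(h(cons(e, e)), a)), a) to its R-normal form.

cons(cons(cons(e, e), cons(e, a)), a)

1. cons(cons(cons(e, h(h(cons(a, cons(cons(a, a), cons(a, a)))))), cons(h(cons(e, e)), a)), a)  →  cons(cons(cons(e, h(cons(cons(a, a), cons(a, a)))), cons(h(cons(e, e)), a)), a)   [R5 at 1.1.2.1]
2. cons(cons(cons(e, h(cons(cons(a, a), cons(a, a)))), cons(h(cons(e, e)), a)), a)  →  cons(cons(cons(e, e), cons(h(cons(e, e)), a)), a)   [R3 at 1.1.2]
3. cons(cons(cons(e, e), cons(h(cons(e, e)), a)), a)  →  cons(cons(cons(e, e), cons(e, a)), a)   [R1 at 1.2.1]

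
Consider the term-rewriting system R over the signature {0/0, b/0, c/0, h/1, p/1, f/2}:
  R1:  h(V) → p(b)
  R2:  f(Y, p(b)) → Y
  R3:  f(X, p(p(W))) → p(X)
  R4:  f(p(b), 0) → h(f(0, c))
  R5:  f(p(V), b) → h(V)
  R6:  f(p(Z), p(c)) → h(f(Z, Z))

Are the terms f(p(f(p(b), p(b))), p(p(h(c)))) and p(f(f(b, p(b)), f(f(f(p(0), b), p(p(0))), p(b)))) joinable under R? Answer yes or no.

no — NF(t₁) = p(p(p(b))), NF(t₂) = p(p(b))

Reduce t₁ = f(p(f(p(b), p(b))), p(p(h(c)))):
1. f(p(f(p(b), p(b))), p(p(h(c))))  →  p(p(f(p(b), p(b))))   [R3 at ε]
2. p(p(f(p(b), p(b))))  →  p(p(p(b)))   [R2 at 1.1]

Reduce t₂ = p(f(f(b, p(b)), f(f(f(p(0), b), p(p(0))), p(b)))):
1. p(f(f(b, p(b)), f(f(f(p(0), b), p(p(0))), p(b))))  →  p(f(b, f(f(f(p(0), b), p(p(0))), p(b))))   [R2 at 1.1]
2. p(f(b, f(f(f(p(0), b), p(p(0))), p(b))))  →  p(f(b, f(f(p(0), b), p(p(0)))))   [R2 at 1.2]
3. p(f(b, f(f(p(0), b), p(p(0)))))  →  p(f(b, p(f(p(0), b))))   [R3 at 1.2]
4. p(f(b, p(f(p(0), b))))  →  p(f(b, p(h(0))))   [R5 at 1.2.1]
5. p(f(b, p(h(0))))  →  p(f(b, p(p(b))))   [R1 at 1.2.1]
6. p(f(b, p(p(b))))  →  p(p(b))   [R3 at 1]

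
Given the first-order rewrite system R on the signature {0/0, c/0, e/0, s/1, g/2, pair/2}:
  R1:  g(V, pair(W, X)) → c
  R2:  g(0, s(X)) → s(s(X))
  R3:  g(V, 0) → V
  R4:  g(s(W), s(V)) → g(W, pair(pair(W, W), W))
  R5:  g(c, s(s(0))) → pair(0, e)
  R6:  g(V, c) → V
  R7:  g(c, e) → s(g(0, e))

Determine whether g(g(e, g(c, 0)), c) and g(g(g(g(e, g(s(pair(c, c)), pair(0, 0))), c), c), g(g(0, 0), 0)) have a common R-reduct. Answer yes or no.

yes — NF(t₁) = e, NF(t₂) = e

Reduce t₁ = g(g(e, g(c, 0)), c):
1. g(g(e, g(c, 0)), c)  →  g(e, g(c, 0))   [R6 at ε]
2. g(e, g(c, 0))  →  g(e, c)   [R3 at 2]
3. g(e, c)  →  e   [R6 at ε]

Reduce t₂ = g(g(g(g(e, g(s(pair(c, c)), pair(0, 0))), c), c), g(g(0, 0), 0)):
1. g(g(g(g(e, g(s(pair(c, c)), pair(0, 0))), c), c), g(g(0, 0), 0))  →  g(g(g(e, g(s(pair(c, c)), pair(0, 0))), c), g(g(0, 0), 0))   [R6 at 1]
2. g(g(g(e, g(s(pair(c, c)), pair(0, 0))), c), g(g(0, 0), 0))  →  g(g(e, g(s(pair(c, c)), pair(0, 0))), g(g(0, 0), 0))   [R6 at 1]
3. g(g(e, g(s(pair(c, c)), pair(0, 0))), g(g(0, 0), 0))  →  g(g(e, c), g(g(0, 0), 0))   [R1 at 1.2]
4. g(g(e, c), g(g(0, 0), 0))  →  g(e, g(g(0, 0), 0))   [R6 at 1]
5. g(e, g(g(0, 0), 0))  →  g(e, g(0, 0))   [R3 at 2]
6. g(e, g(0, 0))  →  g(e, 0)   [R3 at 2]
7. g(e, 0)  →  e   [R3 at ε]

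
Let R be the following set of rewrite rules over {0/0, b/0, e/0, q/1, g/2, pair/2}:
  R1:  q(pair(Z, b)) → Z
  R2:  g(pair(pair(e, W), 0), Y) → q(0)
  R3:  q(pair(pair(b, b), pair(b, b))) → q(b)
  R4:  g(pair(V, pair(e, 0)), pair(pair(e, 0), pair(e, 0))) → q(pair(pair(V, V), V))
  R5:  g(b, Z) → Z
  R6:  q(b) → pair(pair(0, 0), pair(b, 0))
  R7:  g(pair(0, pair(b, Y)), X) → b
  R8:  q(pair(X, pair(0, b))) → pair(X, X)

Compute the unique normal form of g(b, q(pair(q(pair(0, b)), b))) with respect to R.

1. g(b, q(pair(q(pair(0, b)), b)))  →  q(pair(q(pair(0, b)), b))   [R5 at ε]
2. q(pair(q(pair(0, b)), b))  →  q(pair(0, b))   [R1 at ε]
3. q(pair(0, b))  →  0   [R1 at ε]

0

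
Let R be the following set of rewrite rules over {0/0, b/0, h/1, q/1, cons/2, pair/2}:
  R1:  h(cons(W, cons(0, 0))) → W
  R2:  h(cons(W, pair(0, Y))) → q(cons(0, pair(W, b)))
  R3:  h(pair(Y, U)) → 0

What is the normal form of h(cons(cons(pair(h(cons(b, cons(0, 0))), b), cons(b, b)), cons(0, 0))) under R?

1. h(cons(cons(pair(h(cons(b, cons(0, 0))), b), cons(b, b)), cons(0, 0)))  →  cons(pair(h(cons(b, cons(0, 0))), b), cons(b, b))   [R1 at ε]
2. cons(pair(h(cons(b, cons(0, 0))), b), cons(b, b))  →  cons(pair(b, b), cons(b, b))   [R1 at 1.1]

cons(pair(b, b), cons(b, b))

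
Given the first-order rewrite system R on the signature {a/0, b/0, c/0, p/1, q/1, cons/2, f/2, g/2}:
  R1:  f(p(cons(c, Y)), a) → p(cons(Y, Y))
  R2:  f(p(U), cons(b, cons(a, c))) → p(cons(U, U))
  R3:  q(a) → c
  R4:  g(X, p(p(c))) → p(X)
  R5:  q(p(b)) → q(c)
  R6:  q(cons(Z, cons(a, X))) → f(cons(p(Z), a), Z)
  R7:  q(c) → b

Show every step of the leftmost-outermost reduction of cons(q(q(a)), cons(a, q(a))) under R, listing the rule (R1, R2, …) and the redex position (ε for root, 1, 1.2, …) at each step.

1. cons(q(q(a)), cons(a, q(a)))  →  cons(q(c), cons(a, q(a)))   [R3 at 1.1]
2. cons(q(c), cons(a, q(a)))  →  cons(b, cons(a, q(a)))   [R7 at 1]
3. cons(b, cons(a, q(a)))  →  cons(b, cons(a, c))   [R3 at 2.2]

cons(b, cons(a, c))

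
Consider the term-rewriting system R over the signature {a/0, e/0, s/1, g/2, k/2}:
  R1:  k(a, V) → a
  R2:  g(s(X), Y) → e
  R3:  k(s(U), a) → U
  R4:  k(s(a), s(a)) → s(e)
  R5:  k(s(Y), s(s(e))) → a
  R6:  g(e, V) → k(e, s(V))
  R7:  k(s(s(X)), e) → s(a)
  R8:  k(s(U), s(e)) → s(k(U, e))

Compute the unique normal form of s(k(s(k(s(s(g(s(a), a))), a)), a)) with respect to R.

1. s(k(s(k(s(s(g(s(a), a))), a)), a))  →  s(k(s(s(g(s(a), a))), a))   [R3 at 1]
2. s(k(s(s(g(s(a), a))), a))  →  s(s(g(s(a), a)))   [R3 at 1]
3. s(s(g(s(a), a)))  →  s(s(e))   [R2 at 1.1]

s(s(e))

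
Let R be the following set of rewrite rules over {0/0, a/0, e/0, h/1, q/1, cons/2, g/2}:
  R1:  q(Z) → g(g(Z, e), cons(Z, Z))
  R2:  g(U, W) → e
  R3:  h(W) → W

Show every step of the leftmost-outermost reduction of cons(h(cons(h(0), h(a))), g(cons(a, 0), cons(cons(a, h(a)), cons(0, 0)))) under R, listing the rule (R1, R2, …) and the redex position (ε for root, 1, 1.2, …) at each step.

1. cons(h(cons(h(0), h(a))), g(cons(a, 0), cons(cons(a, h(a)), cons(0, 0))))  →  cons(cons(h(0), h(a)), g(cons(a, 0), cons(cons(a, h(a)), cons(0, 0))))   [R3 at 1]
2. cons(cons(h(0), h(a)), g(cons(a, 0), cons(cons(a, h(a)), cons(0, 0))))  →  cons(cons(0, h(a)), g(cons(a, 0), cons(cons(a, h(a)), cons(0, 0))))   [R3 at 1.1]
3. cons(cons(0, h(a)), g(cons(a, 0), cons(cons(a, h(a)), cons(0, 0))))  →  cons(cons(0, a), g(cons(a, 0), cons(cons(a, h(a)), cons(0, 0))))   [R3 at 1.2]
4. cons(cons(0, a), g(cons(a, 0), cons(cons(a, h(a)), cons(0, 0))))  →  cons(cons(0, a), e)   [R2 at 2]

cons(cons(0, a), e)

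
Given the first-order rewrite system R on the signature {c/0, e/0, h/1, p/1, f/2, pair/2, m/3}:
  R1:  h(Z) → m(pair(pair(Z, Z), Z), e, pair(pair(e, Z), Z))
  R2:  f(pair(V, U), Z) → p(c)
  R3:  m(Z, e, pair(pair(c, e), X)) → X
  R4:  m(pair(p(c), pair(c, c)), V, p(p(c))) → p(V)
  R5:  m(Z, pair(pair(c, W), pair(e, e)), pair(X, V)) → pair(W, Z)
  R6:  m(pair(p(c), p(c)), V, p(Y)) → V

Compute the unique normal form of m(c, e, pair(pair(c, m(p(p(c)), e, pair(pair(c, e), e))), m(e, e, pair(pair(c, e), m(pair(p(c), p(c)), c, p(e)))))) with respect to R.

c

1. m(c, e, pair(pair(c, m(p(p(c)), e, pair(pair(c, e), e))), m(e, e, pair(pair(c, e), m(pair(p(c), p(c)), c, p(e))))))  →  m(c, e, pair(pair(c, e), m(e, e, pair(pair(c, e), m(pair(p(c), p(c)), c, p(e))))))   [R3 at 3.1.2]
2. m(c, e, pair(pair(c, e), m(e, e, pair(pair(c, e), m(pair(p(c), p(c)), c, p(e))))))  →  m(e, e, pair(pair(c, e), m(pair(p(c), p(c)), c, p(e))))   [R3 at ε]
3. m(e, e, pair(pair(c, e), m(pair(p(c), p(c)), c, p(e))))  →  m(pair(p(c), p(c)), c, p(e))   [R3 at ε]
4. m(pair(p(c), p(c)), c, p(e))  →  c   [R6 at ε]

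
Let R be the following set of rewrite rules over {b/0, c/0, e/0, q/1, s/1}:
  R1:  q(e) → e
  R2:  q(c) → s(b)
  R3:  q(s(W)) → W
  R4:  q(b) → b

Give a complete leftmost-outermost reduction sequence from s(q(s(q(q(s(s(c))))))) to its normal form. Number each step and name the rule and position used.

s(c)

1. s(q(s(q(q(s(s(c)))))))  →  s(q(q(s(s(c)))))   [R3 at 1]
2. s(q(q(s(s(c)))))  →  s(q(s(c)))   [R3 at 1.1]
3. s(q(s(c)))  →  s(c)   [R3 at 1]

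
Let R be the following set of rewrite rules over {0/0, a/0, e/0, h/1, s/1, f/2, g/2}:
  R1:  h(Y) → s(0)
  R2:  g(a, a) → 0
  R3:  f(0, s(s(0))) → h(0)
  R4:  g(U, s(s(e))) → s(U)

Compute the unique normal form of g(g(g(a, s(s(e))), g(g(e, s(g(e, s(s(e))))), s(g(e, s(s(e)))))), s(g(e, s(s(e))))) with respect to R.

s(s(s(a)))

1. g(g(g(a, s(s(e))), g(g(e, s(g(e, s(s(e))))), s(g(e, s(s(e)))))), s(g(e, s(s(e)))))  →  g(g(s(a), g(g(e, s(g(e, s(s(e))))), s(g(e, s(s(e)))))), s(g(e, s(s(e)))))   [R4 at 1.1]
2. g(g(s(a), g(g(e, s(g(e, s(s(e))))), s(g(e, s(s(e)))))), s(g(e, s(s(e)))))  →  g(g(s(a), g(g(e, s(s(e))), s(g(e, s(s(e)))))), s(g(e, s(s(e)))))   [R4 at 1.2.1.2.1]
3. g(g(s(a), g(g(e, s(s(e))), s(g(e, s(s(e)))))), s(g(e, s(s(e)))))  →  g(g(s(a), g(s(e), s(g(e, s(s(e)))))), s(g(e, s(s(e)))))   [R4 at 1.2.1]
4. g(g(s(a), g(s(e), s(g(e, s(s(e)))))), s(g(e, s(s(e)))))  →  g(g(s(a), g(s(e), s(s(e)))), s(g(e, s(s(e)))))   [R4 at 1.2.2.1]
5. g(g(s(a), g(s(e), s(s(e)))), s(g(e, s(s(e)))))  →  g(g(s(a), s(s(e))), s(g(e, s(s(e)))))   [R4 at 1.2]
6. g(g(s(a), s(s(e))), s(g(e, s(s(e)))))  →  g(s(s(a)), s(g(e, s(s(e)))))   [R4 at 1]
7. g(s(s(a)), s(g(e, s(s(e)))))  →  g(s(s(a)), s(s(e)))   [R4 at 2.1]
8. g(s(s(a)), s(s(e)))  →  s(s(s(a)))   [R4 at ε]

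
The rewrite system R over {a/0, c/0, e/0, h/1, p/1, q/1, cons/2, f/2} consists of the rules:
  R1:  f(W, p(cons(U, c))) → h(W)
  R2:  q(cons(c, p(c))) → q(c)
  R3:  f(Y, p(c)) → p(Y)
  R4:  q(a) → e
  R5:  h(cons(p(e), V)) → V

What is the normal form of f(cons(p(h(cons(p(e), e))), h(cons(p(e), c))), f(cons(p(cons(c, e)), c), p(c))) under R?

c

1. f(cons(p(h(cons(p(e), e))), h(cons(p(e), c))), f(cons(p(cons(c, e)), c), p(c)))  →  f(cons(p(e), h(cons(p(e), c))), f(cons(p(cons(c, e)), c), p(c)))   [R5 at 1.1.1]
2. f(cons(p(e), h(cons(p(e), c))), f(cons(p(cons(c, e)), c), p(c)))  →  f(cons(p(e), c), f(cons(p(cons(c, e)), c), p(c)))   [R5 at 1.2]
3. f(cons(p(e), c), f(cons(p(cons(c, e)), c), p(c)))  →  f(cons(p(e), c), p(cons(p(cons(c, e)), c)))   [R3 at 2]
4. f(cons(p(e), c), p(cons(p(cons(c, e)), c)))  →  h(cons(p(e), c))   [R1 at ε]
5. h(cons(p(e), c))  →  c   [R5 at ε]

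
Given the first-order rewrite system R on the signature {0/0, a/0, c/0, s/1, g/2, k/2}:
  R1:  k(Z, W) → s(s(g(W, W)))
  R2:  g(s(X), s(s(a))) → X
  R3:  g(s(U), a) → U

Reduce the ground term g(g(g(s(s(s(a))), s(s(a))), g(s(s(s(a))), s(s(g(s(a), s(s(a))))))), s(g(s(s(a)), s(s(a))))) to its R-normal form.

a

1. g(g(g(s(s(s(a))), s(s(a))), g(s(s(s(a))), s(s(g(s(a), s(s(a))))))), s(g(s(s(a)), s(s(a)))))  →  g(g(s(s(a)), g(s(s(s(a))), s(s(g(s(a), s(s(a))))))), s(g(s(s(a)), s(s(a)))))   [R2 at 1.1]
2. g(g(s(s(a)), g(s(s(s(a))), s(s(g(s(a), s(s(a))))))), s(g(s(s(a)), s(s(a)))))  →  g(g(s(s(a)), g(s(s(s(a))), s(s(a)))), s(g(s(s(a)), s(s(a)))))   [R2 at 1.2.2.1.1]
3. g(g(s(s(a)), g(s(s(s(a))), s(s(a)))), s(g(s(s(a)), s(s(a)))))  →  g(g(s(s(a)), s(s(a))), s(g(s(s(a)), s(s(a)))))   [R2 at 1.2]
4. g(g(s(s(a)), s(s(a))), s(g(s(s(a)), s(s(a)))))  →  g(s(a), s(g(s(s(a)), s(s(a)))))   [R2 at 1]
5. g(s(a), s(g(s(s(a)), s(s(a)))))  →  g(s(a), s(s(a)))   [R2 at 2.1]
6. g(s(a), s(s(a)))  →  a   [R2 at ε]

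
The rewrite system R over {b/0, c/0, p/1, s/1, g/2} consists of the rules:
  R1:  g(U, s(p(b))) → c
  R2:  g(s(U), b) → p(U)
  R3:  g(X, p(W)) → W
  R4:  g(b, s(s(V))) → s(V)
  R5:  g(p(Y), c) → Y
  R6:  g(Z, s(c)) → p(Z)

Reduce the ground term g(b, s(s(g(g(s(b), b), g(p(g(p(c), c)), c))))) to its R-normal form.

1. g(b, s(s(g(g(s(b), b), g(p(g(p(c), c)), c)))))  →  s(g(g(s(b), b), g(p(g(p(c), c)), c)))   [R4 at ε]
2. s(g(g(s(b), b), g(p(g(p(c), c)), c)))  →  s(g(p(b), g(p(g(p(c), c)), c)))   [R2 at 1.1]
3. s(g(p(b), g(p(g(p(c), c)), c)))  →  s(g(p(b), g(p(c), c)))   [R5 at 1.2]
4. s(g(p(b), g(p(c), c)))  →  s(g(p(b), c))   [R5 at 1.2]
5. s(g(p(b), c))  →  s(b)   [R5 at 1]

s(b)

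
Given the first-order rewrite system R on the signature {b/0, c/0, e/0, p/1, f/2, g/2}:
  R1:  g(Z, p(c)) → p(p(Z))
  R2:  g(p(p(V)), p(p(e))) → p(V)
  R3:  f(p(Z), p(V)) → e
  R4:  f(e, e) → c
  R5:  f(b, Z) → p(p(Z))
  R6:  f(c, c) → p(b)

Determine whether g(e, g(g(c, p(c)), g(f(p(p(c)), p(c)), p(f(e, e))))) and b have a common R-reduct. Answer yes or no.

Reduce t₁ = g(e, g(g(c, p(c)), g(f(p(p(c)), p(c)), p(f(e, e))))):
1. g(e, g(g(c, p(c)), g(f(p(p(c)), p(c)), p(f(e, e)))))  →  g(e, g(p(p(c)), g(f(p(p(c)), p(c)), p(f(e, e)))))   [R1 at 2.1]
2. g(e, g(p(p(c)), g(f(p(p(c)), p(c)), p(f(e, e)))))  →  g(e, g(p(p(c)), g(e, p(f(e, e)))))   [R3 at 2.2.1]
3. g(e, g(p(p(c)), g(e, p(f(e, e)))))  →  g(e, g(p(p(c)), g(e, p(c))))   [R4 at 2.2.2.1]
4. g(e, g(p(p(c)), g(e, p(c))))  →  g(e, g(p(p(c)), p(p(e))))   [R1 at 2.2]
5. g(e, g(p(p(c)), p(p(e))))  →  g(e, p(c))   [R2 at 2]
6. g(e, p(c))  →  p(p(e))   [R1 at ε]

Reduce t₂ = b:

no — NF(t₁) = p(p(e)), NF(t₂) = b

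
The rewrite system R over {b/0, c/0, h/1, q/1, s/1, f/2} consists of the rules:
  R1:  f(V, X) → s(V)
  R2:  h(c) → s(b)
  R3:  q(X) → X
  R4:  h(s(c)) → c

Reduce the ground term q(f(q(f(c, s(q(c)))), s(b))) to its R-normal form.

1. q(f(q(f(c, s(q(c)))), s(b)))  →  f(q(f(c, s(q(c)))), s(b))   [R3 at ε]
2. f(q(f(c, s(q(c)))), s(b))  →  s(q(f(c, s(q(c)))))   [R1 at ε]
3. s(q(f(c, s(q(c)))))  →  s(f(c, s(q(c))))   [R3 at 1]
4. s(f(c, s(q(c))))  →  s(s(c))   [R1 at 1]

s(s(c))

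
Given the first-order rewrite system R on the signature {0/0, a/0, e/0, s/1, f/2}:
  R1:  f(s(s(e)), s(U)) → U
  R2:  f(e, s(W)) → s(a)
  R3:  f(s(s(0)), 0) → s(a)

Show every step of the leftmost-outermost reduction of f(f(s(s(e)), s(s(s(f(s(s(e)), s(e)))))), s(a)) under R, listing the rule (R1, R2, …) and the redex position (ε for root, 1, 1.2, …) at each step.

1. f(f(s(s(e)), s(s(s(f(s(s(e)), s(e)))))), s(a))  →  f(s(s(f(s(s(e)), s(e)))), s(a))   [R1 at 1]
2. f(s(s(f(s(s(e)), s(e)))), s(a))  →  f(s(s(e)), s(a))   [R1 at 1.1.1]
3. f(s(s(e)), s(a))  →  a   [R1 at ε]

a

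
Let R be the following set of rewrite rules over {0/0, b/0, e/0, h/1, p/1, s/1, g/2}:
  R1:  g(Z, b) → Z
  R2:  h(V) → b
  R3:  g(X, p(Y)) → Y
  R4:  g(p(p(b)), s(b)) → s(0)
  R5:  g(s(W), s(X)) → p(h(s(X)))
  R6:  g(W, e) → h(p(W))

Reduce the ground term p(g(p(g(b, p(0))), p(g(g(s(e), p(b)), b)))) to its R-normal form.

p(b)

1. p(g(p(g(b, p(0))), p(g(g(s(e), p(b)), b))))  →  p(g(g(s(e), p(b)), b))   [R3 at 1]
2. p(g(g(s(e), p(b)), b))  →  p(g(s(e), p(b)))   [R1 at 1]
3. p(g(s(e), p(b)))  →  p(b)   [R3 at 1]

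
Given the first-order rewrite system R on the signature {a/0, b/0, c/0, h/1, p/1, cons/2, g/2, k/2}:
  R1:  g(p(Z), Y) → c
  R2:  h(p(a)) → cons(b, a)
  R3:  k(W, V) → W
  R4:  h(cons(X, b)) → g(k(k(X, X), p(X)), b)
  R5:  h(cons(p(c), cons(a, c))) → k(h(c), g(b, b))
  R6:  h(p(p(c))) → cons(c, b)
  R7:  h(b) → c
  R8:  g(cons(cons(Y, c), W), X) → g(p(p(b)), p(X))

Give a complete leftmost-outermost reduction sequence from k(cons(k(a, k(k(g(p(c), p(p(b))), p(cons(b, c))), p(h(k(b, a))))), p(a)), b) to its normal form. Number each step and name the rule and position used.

cons(a, p(a))

1. k(cons(k(a, k(k(g(p(c), p(p(b))), p(cons(b, c))), p(h(k(b, a))))), p(a)), b)  →  cons(k(a, k(k(g(p(c), p(p(b))), p(cons(b, c))), p(h(k(b, a))))), p(a))   [R3 at ε]
2. cons(k(a, k(k(g(p(c), p(p(b))), p(cons(b, c))), p(h(k(b, a))))), p(a))  →  cons(a, p(a))   [R3 at 1]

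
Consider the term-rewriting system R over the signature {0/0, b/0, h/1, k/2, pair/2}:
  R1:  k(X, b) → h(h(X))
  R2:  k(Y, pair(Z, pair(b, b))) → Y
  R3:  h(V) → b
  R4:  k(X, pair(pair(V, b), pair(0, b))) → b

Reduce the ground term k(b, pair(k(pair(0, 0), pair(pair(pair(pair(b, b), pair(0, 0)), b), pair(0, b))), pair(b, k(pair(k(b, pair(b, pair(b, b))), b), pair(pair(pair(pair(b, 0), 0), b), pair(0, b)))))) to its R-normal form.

b

1. k(b, pair(k(pair(0, 0), pair(pair(pair(pair(b, b), pair(0, 0)), b), pair(0, b))), pair(b, k(pair(k(b, pair(b, pair(b, b))), b), pair(pair(pair(pair(b, 0), 0), b), pair(0, b))))))  →  k(b, pair(b, pair(b, k(pair(k(b, pair(b, pair(b, b))), b), pair(pair(pair(pair(b, 0), 0), b), pair(0, b))))))   [R4 at 2.1]
2. k(b, pair(b, pair(b, k(pair(k(b, pair(b, pair(b, b))), b), pair(pair(pair(pair(b, 0), 0), b), pair(0, b))))))  →  k(b, pair(b, pair(b, b)))   [R4 at 2.2.2]
3. k(b, pair(b, pair(b, b)))  →  b   [R2 at ε]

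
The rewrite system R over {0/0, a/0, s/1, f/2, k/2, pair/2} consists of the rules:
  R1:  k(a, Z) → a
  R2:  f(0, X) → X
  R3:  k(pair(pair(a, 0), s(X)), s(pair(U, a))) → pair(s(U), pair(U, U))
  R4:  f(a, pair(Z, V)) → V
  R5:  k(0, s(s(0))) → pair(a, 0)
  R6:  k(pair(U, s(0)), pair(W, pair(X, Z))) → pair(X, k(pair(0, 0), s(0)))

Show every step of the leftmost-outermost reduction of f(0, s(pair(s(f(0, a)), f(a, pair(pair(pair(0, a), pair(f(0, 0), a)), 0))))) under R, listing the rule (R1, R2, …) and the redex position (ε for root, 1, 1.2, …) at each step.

s(pair(s(a), 0))

1. f(0, s(pair(s(f(0, a)), f(a, pair(pair(pair(0, a), pair(f(0, 0), a)), 0)))))  →  s(pair(s(f(0, a)), f(a, pair(pair(pair(0, a), pair(f(0, 0), a)), 0))))   [R2 at ε]
2. s(pair(s(f(0, a)), f(a, pair(pair(pair(0, a), pair(f(0, 0), a)), 0))))  →  s(pair(s(a), f(a, pair(pair(pair(0, a), pair(f(0, 0), a)), 0))))   [R2 at 1.1.1]
3. s(pair(s(a), f(a, pair(pair(pair(0, a), pair(f(0, 0), a)), 0))))  →  s(pair(s(a), 0))   [R4 at 1.2]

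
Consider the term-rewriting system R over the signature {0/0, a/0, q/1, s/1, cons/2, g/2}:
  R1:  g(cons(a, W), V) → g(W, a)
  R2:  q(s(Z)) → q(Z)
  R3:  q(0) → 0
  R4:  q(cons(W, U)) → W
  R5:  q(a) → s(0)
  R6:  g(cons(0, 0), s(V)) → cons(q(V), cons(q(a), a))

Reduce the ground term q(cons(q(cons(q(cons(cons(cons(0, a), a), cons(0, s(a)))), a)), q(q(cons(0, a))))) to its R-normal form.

1. q(cons(q(cons(q(cons(cons(cons(0, a), a), cons(0, s(a)))), a)), q(q(cons(0, a)))))  →  q(cons(q(cons(cons(cons(0, a), a), cons(0, s(a)))), a))   [R4 at ε]
2. q(cons(q(cons(cons(cons(0, a), a), cons(0, s(a)))), a))  →  q(cons(cons(cons(0, a), a), cons(0, s(a))))   [R4 at ε]
3. q(cons(cons(cons(0, a), a), cons(0, s(a))))  →  cons(cons(0, a), a)   [R4 at ε]

cons(cons(0, a), a)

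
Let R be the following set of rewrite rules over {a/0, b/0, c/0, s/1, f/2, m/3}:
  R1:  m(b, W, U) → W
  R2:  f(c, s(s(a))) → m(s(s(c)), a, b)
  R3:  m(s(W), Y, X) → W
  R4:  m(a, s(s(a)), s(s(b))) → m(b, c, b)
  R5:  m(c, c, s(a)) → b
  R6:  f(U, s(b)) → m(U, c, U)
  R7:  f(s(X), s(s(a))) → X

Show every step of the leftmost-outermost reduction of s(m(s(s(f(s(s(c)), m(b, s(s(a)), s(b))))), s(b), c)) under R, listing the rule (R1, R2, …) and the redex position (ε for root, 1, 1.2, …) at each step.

s(s(s(c)))

1. s(m(s(s(f(s(s(c)), m(b, s(s(a)), s(b))))), s(b), c))  →  s(s(f(s(s(c)), m(b, s(s(a)), s(b)))))   [R3 at 1]
2. s(s(f(s(s(c)), m(b, s(s(a)), s(b)))))  →  s(s(f(s(s(c)), s(s(a)))))   [R1 at 1.1.2]
3. s(s(f(s(s(c)), s(s(a)))))  →  s(s(s(c)))   [R7 at 1.1]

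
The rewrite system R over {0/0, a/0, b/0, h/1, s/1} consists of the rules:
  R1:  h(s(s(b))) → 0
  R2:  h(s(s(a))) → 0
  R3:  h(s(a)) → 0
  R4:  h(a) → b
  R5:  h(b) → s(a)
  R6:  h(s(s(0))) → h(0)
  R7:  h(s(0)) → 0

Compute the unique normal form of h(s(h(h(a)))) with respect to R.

0

1. h(s(h(h(a))))  →  h(s(h(b)))   [R4 at 1.1.1]
2. h(s(h(b)))  →  h(s(s(a)))   [R5 at 1.1]
3. h(s(s(a)))  →  0   [R2 at ε]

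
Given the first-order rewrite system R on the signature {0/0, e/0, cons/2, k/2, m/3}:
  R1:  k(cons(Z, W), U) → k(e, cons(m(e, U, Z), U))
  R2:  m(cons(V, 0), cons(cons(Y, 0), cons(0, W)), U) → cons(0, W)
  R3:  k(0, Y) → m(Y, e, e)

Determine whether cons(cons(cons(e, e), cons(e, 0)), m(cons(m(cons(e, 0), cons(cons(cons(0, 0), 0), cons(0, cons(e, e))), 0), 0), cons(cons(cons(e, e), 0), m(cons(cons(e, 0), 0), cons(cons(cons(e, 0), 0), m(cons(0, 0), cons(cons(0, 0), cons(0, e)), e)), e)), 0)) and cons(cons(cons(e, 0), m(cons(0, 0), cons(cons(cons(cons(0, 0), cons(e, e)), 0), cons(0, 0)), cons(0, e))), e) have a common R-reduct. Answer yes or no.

no — NF(t₁) = cons(cons(cons(e, e), cons(e, 0)), cons(0, e)), NF(t₂) = cons(cons(cons(e, 0), cons(0, 0)), e)

Reduce t₁ = cons(cons(cons(e, e), cons(e, 0)), m(cons(m(cons(e, 0), cons(cons(cons(0, 0), 0), cons(0, cons(e, e))), 0), 0), cons(cons(cons(e, e), 0), m(cons(cons(e, 0), 0), cons(cons(cons(e, 0), 0), m(cons(0, 0), cons(cons(0, 0), cons(0, e)), e)), e)), 0)):
1. cons(cons(cons(e, e), cons(e, 0)), m(cons(m(cons(e, 0), cons(cons(cons(0, 0), 0), cons(0, cons(e, e))), 0), 0), cons(cons(cons(e, e), 0), m(cons(cons(e, 0), 0), cons(cons(cons(e, 0), 0), m(cons(0, 0), cons(cons(0, 0), cons(0, e)), e)), e)), 0))  →  cons(cons(cons(e, e), cons(e, 0)), m(cons(cons(0, cons(e, e)), 0), cons(cons(cons(e, e), 0), m(cons(cons(e, 0), 0), cons(cons(cons(e, 0), 0), m(cons(0, 0), cons(cons(0, 0), cons(0, e)), e)), e)), 0))   [R2 at 2.1.1]
2. cons(cons(cons(e, e), cons(e, 0)), m(cons(cons(0, cons(e, e)), 0), cons(cons(cons(e, e), 0), m(cons(cons(e, 0), 0), cons(cons(cons(e, 0), 0), m(cons(0, 0), cons(cons(0, 0), cons(0, e)), e)), e)), 0))  →  cons(cons(cons(e, e), cons(e, 0)), m(cons(cons(0, cons(e, e)), 0), cons(cons(cons(e, e), 0), m(cons(cons(e, 0), 0), cons(cons(cons(e, 0), 0), cons(0, e)), e)), 0))   [R2 at 2.2.2.2.2]
3. cons(cons(cons(e, e), cons(e, 0)), m(cons(cons(0, cons(e, e)), 0), cons(cons(cons(e, e), 0), m(cons(cons(e, 0), 0), cons(cons(cons(e, 0), 0), cons(0, e)), e)), 0))  →  cons(cons(cons(e, e), cons(e, 0)), m(cons(cons(0, cons(e, e)), 0), cons(cons(cons(e, e), 0), cons(0, e)), 0))   [R2 at 2.2.2]
4. cons(cons(cons(e, e), cons(e, 0)), m(cons(cons(0, cons(e, e)), 0), cons(cons(cons(e, e), 0), cons(0, e)), 0))  →  cons(cons(cons(e, e), cons(e, 0)), cons(0, e))   [R2 at 2]

Reduce t₂ = cons(cons(cons(e, 0), m(cons(0, 0), cons(cons(cons(cons(0, 0), cons(e, e)), 0), cons(0, 0)), cons(0, e))), e):
1. cons(cons(cons(e, 0), m(cons(0, 0), cons(cons(cons(cons(0, 0), cons(e, e)), 0), cons(0, 0)), cons(0, e))), e)  →  cons(cons(cons(e, 0), cons(0, 0)), e)   [R2 at 1.2]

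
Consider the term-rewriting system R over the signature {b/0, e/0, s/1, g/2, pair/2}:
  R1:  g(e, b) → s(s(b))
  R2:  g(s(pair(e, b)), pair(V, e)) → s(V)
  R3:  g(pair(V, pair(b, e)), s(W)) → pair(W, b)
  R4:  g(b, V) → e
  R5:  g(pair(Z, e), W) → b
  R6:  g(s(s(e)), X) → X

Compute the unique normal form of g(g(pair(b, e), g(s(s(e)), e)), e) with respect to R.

e

1. g(g(pair(b, e), g(s(s(e)), e)), e)  →  g(b, e)   [R5 at 1]
2. g(b, e)  →  e   [R4 at ε]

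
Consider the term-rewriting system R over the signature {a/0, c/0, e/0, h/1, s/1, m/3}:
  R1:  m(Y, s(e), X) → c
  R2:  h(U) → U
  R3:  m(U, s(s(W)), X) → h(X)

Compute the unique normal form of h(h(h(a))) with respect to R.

1. h(h(h(a)))  →  h(h(a))   [R2 at ε]
2. h(h(a))  →  h(a)   [R2 at ε]
3. h(a)  →  a   [R2 at ε]

a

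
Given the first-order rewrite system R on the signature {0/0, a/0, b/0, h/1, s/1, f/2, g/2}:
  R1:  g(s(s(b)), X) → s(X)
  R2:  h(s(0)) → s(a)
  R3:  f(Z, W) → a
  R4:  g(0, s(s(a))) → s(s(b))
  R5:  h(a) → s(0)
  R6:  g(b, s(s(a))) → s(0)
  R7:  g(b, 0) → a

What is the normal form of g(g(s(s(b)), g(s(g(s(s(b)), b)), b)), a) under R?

1. g(g(s(s(b)), g(s(g(s(s(b)), b)), b)), a)  →  g(s(g(s(g(s(s(b)), b)), b)), a)   [R1 at 1]
2. g(s(g(s(g(s(s(b)), b)), b)), a)  →  g(s(g(s(s(b)), b)), a)   [R1 at 1.1.1.1]
3. g(s(g(s(s(b)), b)), a)  →  g(s(s(b)), a)   [R1 at 1.1]
4. g(s(s(b)), a)  →  s(a)   [R1 at ε]

s(a)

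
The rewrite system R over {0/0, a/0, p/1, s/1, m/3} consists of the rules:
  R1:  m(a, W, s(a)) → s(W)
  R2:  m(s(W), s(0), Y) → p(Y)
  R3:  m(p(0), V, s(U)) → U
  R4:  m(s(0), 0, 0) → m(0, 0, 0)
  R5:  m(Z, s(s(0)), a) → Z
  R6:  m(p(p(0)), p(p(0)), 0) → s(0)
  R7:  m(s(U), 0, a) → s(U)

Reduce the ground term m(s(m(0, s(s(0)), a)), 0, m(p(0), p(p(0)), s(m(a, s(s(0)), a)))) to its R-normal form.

s(0)

1. m(s(m(0, s(s(0)), a)), 0, m(p(0), p(p(0)), s(m(a, s(s(0)), a))))  →  m(s(0), 0, m(p(0), p(p(0)), s(m(a, s(s(0)), a))))   [R5 at 1.1]
2. m(s(0), 0, m(p(0), p(p(0)), s(m(a, s(s(0)), a))))  →  m(s(0), 0, m(a, s(s(0)), a))   [R3 at 3]
3. m(s(0), 0, m(a, s(s(0)), a))  →  m(s(0), 0, a)   [R5 at 3]
4. m(s(0), 0, a)  →  s(0)   [R7 at ε]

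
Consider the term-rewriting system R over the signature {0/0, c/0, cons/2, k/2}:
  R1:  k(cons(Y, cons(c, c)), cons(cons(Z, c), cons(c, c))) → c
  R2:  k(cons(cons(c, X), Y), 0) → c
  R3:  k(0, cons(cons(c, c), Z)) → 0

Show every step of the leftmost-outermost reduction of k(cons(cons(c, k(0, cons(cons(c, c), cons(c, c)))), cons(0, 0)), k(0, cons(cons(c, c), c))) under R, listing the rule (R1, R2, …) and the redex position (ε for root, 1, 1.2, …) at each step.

c

1. k(cons(cons(c, k(0, cons(cons(c, c), cons(c, c)))), cons(0, 0)), k(0, cons(cons(c, c), c)))  →  k(cons(cons(c, 0), cons(0, 0)), k(0, cons(cons(c, c), c)))   [R3 at 1.1.2]
2. k(cons(cons(c, 0), cons(0, 0)), k(0, cons(cons(c, c), c)))  →  k(cons(cons(c, 0), cons(0, 0)), 0)   [R3 at 2]
3. k(cons(cons(c, 0), cons(0, 0)), 0)  →  c   [R2 at ε]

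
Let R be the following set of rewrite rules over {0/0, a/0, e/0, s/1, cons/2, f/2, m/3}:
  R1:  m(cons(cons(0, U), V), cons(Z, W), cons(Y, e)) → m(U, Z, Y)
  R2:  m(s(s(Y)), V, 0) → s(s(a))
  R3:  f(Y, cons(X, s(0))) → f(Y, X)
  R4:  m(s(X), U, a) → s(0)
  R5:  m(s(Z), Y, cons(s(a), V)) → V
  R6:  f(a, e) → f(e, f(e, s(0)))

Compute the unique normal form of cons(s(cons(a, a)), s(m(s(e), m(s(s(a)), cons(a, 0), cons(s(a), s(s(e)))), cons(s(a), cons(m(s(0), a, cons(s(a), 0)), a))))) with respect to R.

cons(s(cons(a, a)), s(cons(0, a)))

1. cons(s(cons(a, a)), s(m(s(e), m(s(s(a)), cons(a, 0), cons(s(a), s(s(e)))), cons(s(a), cons(m(s(0), a, cons(s(a), 0)), a)))))  →  cons(s(cons(a, a)), s(cons(m(s(0), a, cons(s(a), 0)), a)))   [R5 at 2.1]
2. cons(s(cons(a, a)), s(cons(m(s(0), a, cons(s(a), 0)), a)))  →  cons(s(cons(a, a)), s(cons(0, a)))   [R5 at 2.1.1]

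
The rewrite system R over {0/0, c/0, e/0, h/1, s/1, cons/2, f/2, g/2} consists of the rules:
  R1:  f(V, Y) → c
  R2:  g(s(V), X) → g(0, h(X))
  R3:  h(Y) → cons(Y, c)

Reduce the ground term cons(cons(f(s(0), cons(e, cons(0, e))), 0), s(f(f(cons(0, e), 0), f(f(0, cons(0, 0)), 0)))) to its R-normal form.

cons(cons(c, 0), s(c))

1. cons(cons(f(s(0), cons(e, cons(0, e))), 0), s(f(f(cons(0, e), 0), f(f(0, cons(0, 0)), 0))))  →  cons(cons(c, 0), s(f(f(cons(0, e), 0), f(f(0, cons(0, 0)), 0))))   [R1 at 1.1]
2. cons(cons(c, 0), s(f(f(cons(0, e), 0), f(f(0, cons(0, 0)), 0))))  →  cons(cons(c, 0), s(c))   [R1 at 2.1]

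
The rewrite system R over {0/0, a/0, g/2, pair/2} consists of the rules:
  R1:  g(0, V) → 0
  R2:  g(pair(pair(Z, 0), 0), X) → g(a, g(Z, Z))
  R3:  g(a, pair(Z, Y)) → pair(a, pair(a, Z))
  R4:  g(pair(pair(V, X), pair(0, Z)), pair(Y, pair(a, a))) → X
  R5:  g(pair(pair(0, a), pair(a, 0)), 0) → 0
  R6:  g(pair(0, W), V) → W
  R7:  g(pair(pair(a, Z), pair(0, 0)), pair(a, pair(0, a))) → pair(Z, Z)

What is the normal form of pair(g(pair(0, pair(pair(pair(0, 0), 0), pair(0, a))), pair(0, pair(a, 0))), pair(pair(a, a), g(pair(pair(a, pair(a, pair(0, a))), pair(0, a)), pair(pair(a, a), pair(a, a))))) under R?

pair(pair(pair(pair(0, 0), 0), pair(0, a)), pair(pair(a, a), pair(a, pair(0, a))))

1. pair(g(pair(0, pair(pair(pair(0, 0), 0), pair(0, a))), pair(0, pair(a, 0))), pair(pair(a, a), g(pair(pair(a, pair(a, pair(0, a))), pair(0, a)), pair(pair(a, a), pair(a, a)))))  →  pair(pair(pair(pair(0, 0), 0), pair(0, a)), pair(pair(a, a), g(pair(pair(a, pair(a, pair(0, a))), pair(0, a)), pair(pair(a, a), pair(a, a)))))   [R6 at 1]
2. pair(pair(pair(pair(0, 0), 0), pair(0, a)), pair(pair(a, a), g(pair(pair(a, pair(a, pair(0, a))), pair(0, a)), pair(pair(a, a), pair(a, a)))))  →  pair(pair(pair(pair(0, 0), 0), pair(0, a)), pair(pair(a, a), pair(a, pair(0, a))))   [R4 at 2.2]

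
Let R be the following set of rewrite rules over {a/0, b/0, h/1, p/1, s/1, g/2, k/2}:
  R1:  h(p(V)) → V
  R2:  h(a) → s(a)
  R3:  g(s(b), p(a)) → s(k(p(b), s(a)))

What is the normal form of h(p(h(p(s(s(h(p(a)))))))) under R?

s(s(a))

1. h(p(h(p(s(s(h(p(a))))))))  →  h(p(s(s(h(p(a))))))   [R1 at ε]
2. h(p(s(s(h(p(a))))))  →  s(s(h(p(a))))   [R1 at ε]
3. s(s(h(p(a))))  →  s(s(a))   [R1 at 1.1]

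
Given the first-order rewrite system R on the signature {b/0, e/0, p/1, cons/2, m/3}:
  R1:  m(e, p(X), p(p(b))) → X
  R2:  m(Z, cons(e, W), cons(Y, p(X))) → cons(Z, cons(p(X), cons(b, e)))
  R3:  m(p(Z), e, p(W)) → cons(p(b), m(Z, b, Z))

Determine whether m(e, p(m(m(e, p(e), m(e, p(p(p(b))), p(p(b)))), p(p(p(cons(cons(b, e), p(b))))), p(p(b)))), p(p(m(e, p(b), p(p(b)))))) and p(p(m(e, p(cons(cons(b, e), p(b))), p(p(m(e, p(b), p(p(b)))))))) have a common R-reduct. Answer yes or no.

Reduce t₁ = m(e, p(m(m(e, p(e), m(e, p(p(p(b))), p(p(b)))), p(p(p(cons(cons(b, e), p(b))))), p(p(b)))), p(p(m(e, p(b), p(p(b)))))):
1. m(e, p(m(m(e, p(e), m(e, p(p(p(b))), p(p(b)))), p(p(p(cons(cons(b, e), p(b))))), p(p(b)))), p(p(m(e, p(b), p(p(b))))))  →  m(e, p(m(m(e, p(e), p(p(b))), p(p(p(cons(cons(b, e), p(b))))), p(p(b)))), p(p(m(e, p(b), p(p(b))))))   [R1 at 2.1.1.3]
2. m(e, p(m(m(e, p(e), p(p(b))), p(p(p(cons(cons(b, e), p(b))))), p(p(b)))), p(p(m(e, p(b), p(p(b))))))  →  m(e, p(m(e, p(p(p(cons(cons(b, e), p(b))))), p(p(b)))), p(p(m(e, p(b), p(p(b))))))   [R1 at 2.1.1]
3. m(e, p(m(e, p(p(p(cons(cons(b, e), p(b))))), p(p(b)))), p(p(m(e, p(b), p(p(b))))))  →  m(e, p(p(p(cons(cons(b, e), p(b))))), p(p(m(e, p(b), p(p(b))))))   [R1 at 2.1]
4. m(e, p(p(p(cons(cons(b, e), p(b))))), p(p(m(e, p(b), p(p(b))))))  →  m(e, p(p(p(cons(cons(b, e), p(b))))), p(p(b)))   [R1 at 3.1.1]
5. m(e, p(p(p(cons(cons(b, e), p(b))))), p(p(b)))  →  p(p(cons(cons(b, e), p(b))))   [R1 at ε]

Reduce t₂ = p(p(m(e, p(cons(cons(b, e), p(b))), p(p(m(e, p(b), p(p(b)))))))):
1. p(p(m(e, p(cons(cons(b, e), p(b))), p(p(m(e, p(b), p(p(b))))))))  →  p(p(m(e, p(cons(cons(b, e), p(b))), p(p(b)))))   [R1 at 1.1.3.1.1]
2. p(p(m(e, p(cons(cons(b, e), p(b))), p(p(b)))))  →  p(p(cons(cons(b, e), p(b))))   [R1 at 1.1]

yes — NF(t₁) = p(p(cons(cons(b, e), p(b)))), NF(t₂) = p(p(cons(cons(b, e), p(b))))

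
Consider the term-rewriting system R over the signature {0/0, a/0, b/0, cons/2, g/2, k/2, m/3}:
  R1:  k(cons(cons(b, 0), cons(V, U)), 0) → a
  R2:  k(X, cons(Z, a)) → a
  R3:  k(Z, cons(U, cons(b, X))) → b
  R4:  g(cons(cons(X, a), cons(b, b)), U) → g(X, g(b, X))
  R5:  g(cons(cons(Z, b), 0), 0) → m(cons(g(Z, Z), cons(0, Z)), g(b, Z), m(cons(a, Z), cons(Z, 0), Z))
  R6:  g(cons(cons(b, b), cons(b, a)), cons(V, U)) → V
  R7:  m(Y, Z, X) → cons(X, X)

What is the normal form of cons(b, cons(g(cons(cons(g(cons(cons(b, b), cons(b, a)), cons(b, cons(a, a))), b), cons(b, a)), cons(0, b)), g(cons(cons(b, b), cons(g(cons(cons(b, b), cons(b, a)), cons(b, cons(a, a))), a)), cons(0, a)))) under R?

1. cons(b, cons(g(cons(cons(g(cons(cons(b, b), cons(b, a)), cons(b, cons(a, a))), b), cons(b, a)), cons(0, b)), g(cons(cons(b, b), cons(g(cons(cons(b, b), cons(b, a)), cons(b, cons(a, a))), a)), cons(0, a))))  →  cons(b, cons(g(cons(cons(b, b), cons(b, a)), cons(0, b)), g(cons(cons(b, b), cons(g(cons(cons(b, b), cons(b, a)), cons(b, cons(a, a))), a)), cons(0, a))))   [R6 at 2.1.1.1.1]
2. cons(b, cons(g(cons(cons(b, b), cons(b, a)), cons(0, b)), g(cons(cons(b, b), cons(g(cons(cons(b, b), cons(b, a)), cons(b, cons(a, a))), a)), cons(0, a))))  →  cons(b, cons(0, g(cons(cons(b, b), cons(g(cons(cons(b, b), cons(b, a)), cons(b, cons(a, a))), a)), cons(0, a))))   [R6 at 2.1]
3. cons(b, cons(0, g(cons(cons(b, b), cons(g(cons(cons(b, b), cons(b, a)), cons(b, cons(a, a))), a)), cons(0, a))))  →  cons(b, cons(0, g(cons(cons(b, b), cons(b, a)), cons(0, a))))   [R6 at 2.2.1.2.1]
4. cons(b, cons(0, g(cons(cons(b, b), cons(b, a)), cons(0, a))))  →  cons(b, cons(0, 0))   [R6 at 2.2]

cons(b, cons(0, 0))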